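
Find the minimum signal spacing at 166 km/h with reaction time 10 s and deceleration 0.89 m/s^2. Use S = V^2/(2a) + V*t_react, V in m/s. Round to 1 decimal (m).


V = 166 / 3.6 = 46.1111 m/s
Braking distance = 46.1111^2 / (2*0.89) = 1194.5138 m
Sighting distance = 46.1111 * 10 = 461.1111 m
S = 1194.5138 + 461.1111 = 1655.6 m

1655.6


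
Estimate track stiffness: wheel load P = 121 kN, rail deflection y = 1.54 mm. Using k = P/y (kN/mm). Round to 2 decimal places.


Track stiffness k = P / y
k = 121 / 1.54
k = 78.57 kN/mm

78.57


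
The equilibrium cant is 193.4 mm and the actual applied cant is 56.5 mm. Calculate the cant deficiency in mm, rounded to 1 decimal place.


Cant deficiency = equilibrium cant - actual cant
CD = 193.4 - 56.5
CD = 136.9 mm

136.9


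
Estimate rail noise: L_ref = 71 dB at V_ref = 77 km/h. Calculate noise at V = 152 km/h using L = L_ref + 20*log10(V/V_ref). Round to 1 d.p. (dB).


V/V_ref = 152 / 77 = 1.974026
log10(1.974026) = 0.295353
20 * 0.295353 = 5.9071
L = 71 + 5.9071 = 76.9 dB

76.9


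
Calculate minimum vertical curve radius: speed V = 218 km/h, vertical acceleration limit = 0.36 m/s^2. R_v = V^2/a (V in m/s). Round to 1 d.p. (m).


Convert speed: V = 218 / 3.6 = 60.5556 m/s
V^2 = 3666.9753 m^2/s^2
R_v = 3666.9753 / 0.36
R_v = 10186.0 m

10186.0


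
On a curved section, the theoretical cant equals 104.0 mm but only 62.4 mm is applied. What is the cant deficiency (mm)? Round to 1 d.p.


Cant deficiency = equilibrium cant - actual cant
CD = 104.0 - 62.4
CD = 41.6 mm

41.6


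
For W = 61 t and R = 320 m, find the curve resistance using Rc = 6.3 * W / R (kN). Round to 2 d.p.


Rc = 6.3 * W / R
Rc = 6.3 * 61 / 320
Rc = 384.3 / 320
Rc = 1.20 kN

1.20


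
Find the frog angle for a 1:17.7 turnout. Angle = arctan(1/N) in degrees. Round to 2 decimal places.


1/N = 1/17.7 = 0.056497
angle = arctan(0.056497) = 0.056437 rad
angle = 0.056437 * 180/pi = 3.23 degrees

3.23


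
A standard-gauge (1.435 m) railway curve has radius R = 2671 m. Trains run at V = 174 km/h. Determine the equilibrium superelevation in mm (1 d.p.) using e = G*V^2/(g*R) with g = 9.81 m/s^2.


Convert speed: V = 174 / 3.6 = 48.3333 m/s
Apply formula: e = 1.435 * 48.3333^2 / (9.81 * 2671)
e = 1.435 * 2336.1111 / 26202.51
e = 0.127939 m = 127.9 mm

127.9


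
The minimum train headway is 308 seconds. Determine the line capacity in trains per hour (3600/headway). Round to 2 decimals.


Capacity = 3600 / headway
Capacity = 3600 / 308
Capacity = 11.69 trains/hour

11.69


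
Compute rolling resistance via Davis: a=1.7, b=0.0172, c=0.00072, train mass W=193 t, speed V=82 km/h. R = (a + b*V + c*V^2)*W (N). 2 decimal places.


b*V = 0.0172 * 82 = 1.4104
c*V^2 = 0.00072 * 6724 = 4.84128
R_per_t = 1.7 + 1.4104 + 4.84128 = 7.95168 N/t
R_total = 7.95168 * 193 = 1534.67 N

1534.67


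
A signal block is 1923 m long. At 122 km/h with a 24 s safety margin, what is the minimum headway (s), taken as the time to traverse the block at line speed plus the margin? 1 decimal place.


V = 122 / 3.6 = 33.8889 m/s
Block traversal time = 1923 / 33.8889 = 56.7443 s
Headway = 56.7443 + 24
Headway = 80.7 s

80.7


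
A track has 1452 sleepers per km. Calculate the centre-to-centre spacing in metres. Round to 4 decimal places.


Spacing = 1000 m / number of sleepers
Spacing = 1000 / 1452
Spacing = 0.6887 m

0.6887


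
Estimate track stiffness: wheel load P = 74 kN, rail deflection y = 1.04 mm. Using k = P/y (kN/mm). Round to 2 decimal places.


Track stiffness k = P / y
k = 74 / 1.04
k = 71.15 kN/mm

71.15


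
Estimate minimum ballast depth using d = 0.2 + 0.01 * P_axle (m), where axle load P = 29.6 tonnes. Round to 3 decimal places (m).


d = 0.2 + 0.01 * 29.6
d = 0.2 + 0.296
d = 0.496 m

0.496


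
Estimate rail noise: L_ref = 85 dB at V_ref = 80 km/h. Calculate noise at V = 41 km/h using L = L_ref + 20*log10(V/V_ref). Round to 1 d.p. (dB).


V/V_ref = 41 / 80 = 0.5125
log10(0.5125) = -0.290306
20 * -0.290306 = -5.8061
L = 85 + -5.8061 = 79.2 dB

79.2


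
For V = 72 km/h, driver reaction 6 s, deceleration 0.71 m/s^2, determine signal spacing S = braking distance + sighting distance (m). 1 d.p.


V = 72 / 3.6 = 20.0 m/s
Braking distance = 20.0^2 / (2*0.71) = 281.6901 m
Sighting distance = 20.0 * 6 = 120.0 m
S = 281.6901 + 120.0 = 401.7 m

401.7


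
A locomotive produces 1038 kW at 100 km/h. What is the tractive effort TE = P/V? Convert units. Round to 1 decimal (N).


Convert: P = 1038 kW = 1038000 W
V = 100 / 3.6 = 27.7778 m/s
TE = 1038000 / 27.7778
TE = 37368.0 N

37368.0


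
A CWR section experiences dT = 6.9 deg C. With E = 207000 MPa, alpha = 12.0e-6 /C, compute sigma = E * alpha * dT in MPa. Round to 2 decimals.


sigma = E * alpha * dT
sigma = 207000 * 12.0e-6 * 6.9
sigma = 2.484 * 6.9
sigma = 17.14 MPa

17.14


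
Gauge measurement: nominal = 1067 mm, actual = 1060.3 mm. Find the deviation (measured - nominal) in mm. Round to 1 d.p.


Deviation = measured - nominal
Deviation = 1060.3 - 1067
Deviation = -6.7 mm

-6.7


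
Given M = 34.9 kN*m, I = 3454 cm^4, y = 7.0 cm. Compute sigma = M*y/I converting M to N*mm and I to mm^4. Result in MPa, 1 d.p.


Convert units:
M = 34.9 kN*m = 34900000 N*mm
y = 7.0 cm = 70 mm
I = 3454 cm^4 = 34540000 mm^4
sigma = 34900000 * 70 / 34540000
sigma = 70.7 MPa

70.7


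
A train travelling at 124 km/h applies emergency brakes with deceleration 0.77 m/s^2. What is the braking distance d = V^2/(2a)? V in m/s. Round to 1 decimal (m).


Convert speed: V = 124 / 3.6 = 34.4444 m/s
V^2 = 1186.4198
d = 1186.4198 / (2 * 0.77)
d = 1186.4198 / 1.54
d = 770.4 m

770.4


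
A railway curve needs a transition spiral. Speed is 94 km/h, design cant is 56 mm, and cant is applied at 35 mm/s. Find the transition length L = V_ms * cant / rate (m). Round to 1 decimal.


Convert speed: V = 94 / 3.6 = 26.1111 m/s
L = 26.1111 * 56 / 35
L = 1462.2222 / 35
L = 41.8 m

41.8


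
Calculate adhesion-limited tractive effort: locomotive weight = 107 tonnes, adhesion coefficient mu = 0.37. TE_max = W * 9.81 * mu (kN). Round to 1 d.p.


TE_max = W * g * mu
TE_max = 107 * 9.81 * 0.37
TE_max = 1049.67 * 0.37
TE_max = 388.4 kN

388.4


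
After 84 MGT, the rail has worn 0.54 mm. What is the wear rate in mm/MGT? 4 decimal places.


Wear rate = total wear / cumulative tonnage
Rate = 0.54 / 84
Rate = 0.0064 mm/MGT

0.0064


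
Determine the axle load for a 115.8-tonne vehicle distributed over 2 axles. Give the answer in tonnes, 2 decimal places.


Load per axle = total weight / number of axles
Load = 115.8 / 2
Load = 57.90 tonnes

57.90


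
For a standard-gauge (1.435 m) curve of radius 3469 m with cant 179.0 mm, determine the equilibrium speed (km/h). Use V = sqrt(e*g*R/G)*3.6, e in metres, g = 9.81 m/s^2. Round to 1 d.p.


Convert cant: e = 179.0 mm = 0.1790 m
V_ms = sqrt(0.1790 * 9.81 * 3469 / 1.435)
V_ms = sqrt(4244.96816) = 65.1534 m/s
V = 65.1534 * 3.6 = 234.6 km/h

234.6


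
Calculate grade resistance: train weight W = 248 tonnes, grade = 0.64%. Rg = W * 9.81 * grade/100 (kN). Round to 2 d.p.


Rg = W * 9.81 * grade / 100
Rg = 248 * 9.81 * 0.64 / 100
Rg = 2432.88 * 0.0064
Rg = 15.57 kN

15.57


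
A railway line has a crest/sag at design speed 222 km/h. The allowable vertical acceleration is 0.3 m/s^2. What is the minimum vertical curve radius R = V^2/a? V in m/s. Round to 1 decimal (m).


Convert speed: V = 222 / 3.6 = 61.6667 m/s
V^2 = 3802.7778 m^2/s^2
R_v = 3802.7778 / 0.3
R_v = 12675.9 m

12675.9


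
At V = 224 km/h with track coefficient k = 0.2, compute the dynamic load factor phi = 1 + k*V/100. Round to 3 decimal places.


phi = 1 + k * V / 100
phi = 1 + 0.2 * 224 / 100
phi = 1 + 0.448
phi = 1.448

1.448


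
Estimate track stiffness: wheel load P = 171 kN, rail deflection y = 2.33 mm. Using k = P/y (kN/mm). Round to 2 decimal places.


Track stiffness k = P / y
k = 171 / 2.33
k = 73.39 kN/mm

73.39


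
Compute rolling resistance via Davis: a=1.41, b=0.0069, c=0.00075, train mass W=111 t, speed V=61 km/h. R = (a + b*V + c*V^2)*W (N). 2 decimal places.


b*V = 0.0069 * 61 = 0.4209
c*V^2 = 0.00075 * 3721 = 2.79075
R_per_t = 1.41 + 0.4209 + 2.79075 = 4.62165 N/t
R_total = 4.62165 * 111 = 513.00 N

513.00


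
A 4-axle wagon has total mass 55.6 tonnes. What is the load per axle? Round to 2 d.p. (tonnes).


Load per axle = total weight / number of axles
Load = 55.6 / 4
Load = 13.90 tonnes

13.90


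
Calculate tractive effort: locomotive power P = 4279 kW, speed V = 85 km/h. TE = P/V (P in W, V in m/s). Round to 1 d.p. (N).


Convert: P = 4279 kW = 4279000 W
V = 85 / 3.6 = 23.6111 m/s
TE = 4279000 / 23.6111
TE = 181228.2 N

181228.2


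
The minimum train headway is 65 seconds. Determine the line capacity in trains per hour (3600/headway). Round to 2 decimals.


Capacity = 3600 / headway
Capacity = 3600 / 65
Capacity = 55.38 trains/hour

55.38


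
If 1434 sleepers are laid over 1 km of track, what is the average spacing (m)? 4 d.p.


Spacing = 1000 m / number of sleepers
Spacing = 1000 / 1434
Spacing = 0.6974 m

0.6974


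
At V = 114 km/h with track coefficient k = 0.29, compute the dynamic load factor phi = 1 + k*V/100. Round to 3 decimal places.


phi = 1 + k * V / 100
phi = 1 + 0.29 * 114 / 100
phi = 1 + 0.3306
phi = 1.331

1.331


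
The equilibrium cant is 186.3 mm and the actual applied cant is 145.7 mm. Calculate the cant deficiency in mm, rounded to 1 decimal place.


Cant deficiency = equilibrium cant - actual cant
CD = 186.3 - 145.7
CD = 40.6 mm

40.6


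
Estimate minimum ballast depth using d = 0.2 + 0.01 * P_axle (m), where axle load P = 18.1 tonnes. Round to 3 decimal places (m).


d = 0.2 + 0.01 * 18.1
d = 0.2 + 0.181
d = 0.381 m

0.381


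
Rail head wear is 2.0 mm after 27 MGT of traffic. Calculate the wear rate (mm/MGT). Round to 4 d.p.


Wear rate = total wear / cumulative tonnage
Rate = 2.0 / 27
Rate = 0.0741 mm/MGT

0.0741


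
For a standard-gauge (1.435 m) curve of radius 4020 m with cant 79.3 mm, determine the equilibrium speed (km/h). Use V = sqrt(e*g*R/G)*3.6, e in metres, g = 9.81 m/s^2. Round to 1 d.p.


Convert cant: e = 79.3 mm = 0.0793 m
V_ms = sqrt(0.0793 * 9.81 * 4020 / 1.435)
V_ms = sqrt(2179.296627) = 46.6829 m/s
V = 46.6829 * 3.6 = 168.1 km/h

168.1


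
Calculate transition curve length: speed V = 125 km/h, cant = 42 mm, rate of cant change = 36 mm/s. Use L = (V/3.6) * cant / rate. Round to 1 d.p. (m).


Convert speed: V = 125 / 3.6 = 34.7222 m/s
L = 34.7222 * 42 / 36
L = 1458.3333 / 36
L = 40.5 m

40.5


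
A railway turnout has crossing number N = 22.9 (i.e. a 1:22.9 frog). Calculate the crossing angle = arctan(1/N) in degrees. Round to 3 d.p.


1/N = 1/22.9 = 0.043668
angle = arctan(0.043668) = 0.04364 rad
angle = 0.04364 * 180/pi = 2.500 degrees

2.500


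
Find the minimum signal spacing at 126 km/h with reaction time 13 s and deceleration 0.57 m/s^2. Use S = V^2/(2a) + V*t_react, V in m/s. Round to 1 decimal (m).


V = 126 / 3.6 = 35.0 m/s
Braking distance = 35.0^2 / (2*0.57) = 1074.5614 m
Sighting distance = 35.0 * 13 = 455.0 m
S = 1074.5614 + 455.0 = 1529.6 m

1529.6


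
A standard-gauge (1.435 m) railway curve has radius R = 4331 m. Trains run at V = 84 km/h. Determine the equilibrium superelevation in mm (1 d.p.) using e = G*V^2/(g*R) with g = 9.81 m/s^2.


Convert speed: V = 84 / 3.6 = 23.3333 m/s
Apply formula: e = 1.435 * 23.3333^2 / (9.81 * 4331)
e = 1.435 * 544.4444 / 42487.11
e = 0.018389 m = 18.4 mm

18.4


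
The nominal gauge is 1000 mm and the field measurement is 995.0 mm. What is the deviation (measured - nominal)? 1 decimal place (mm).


Deviation = measured - nominal
Deviation = 995.0 - 1000
Deviation = -5.0 mm

-5.0


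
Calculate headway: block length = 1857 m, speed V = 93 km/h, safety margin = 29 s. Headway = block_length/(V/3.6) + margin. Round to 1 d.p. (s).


V = 93 / 3.6 = 25.8333 m/s
Block traversal time = 1857 / 25.8333 = 71.8839 s
Headway = 71.8839 + 29
Headway = 100.9 s

100.9


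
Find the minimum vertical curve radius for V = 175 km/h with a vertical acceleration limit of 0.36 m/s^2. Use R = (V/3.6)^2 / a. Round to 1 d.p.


Convert speed: V = 175 / 3.6 = 48.6111 m/s
V^2 = 2363.0401 m^2/s^2
R_v = 2363.0401 / 0.36
R_v = 6564.0 m

6564.0


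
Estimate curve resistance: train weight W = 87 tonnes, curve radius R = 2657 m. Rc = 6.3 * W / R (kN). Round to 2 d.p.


Rc = 6.3 * W / R
Rc = 6.3 * 87 / 2657
Rc = 548.1 / 2657
Rc = 0.21 kN

0.21


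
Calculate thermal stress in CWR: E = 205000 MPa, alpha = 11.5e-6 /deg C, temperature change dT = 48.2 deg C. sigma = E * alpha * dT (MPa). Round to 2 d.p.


sigma = E * alpha * dT
sigma = 205000 * 11.5e-6 * 48.2
sigma = 2.3575 * 48.2
sigma = 113.63 MPa

113.63


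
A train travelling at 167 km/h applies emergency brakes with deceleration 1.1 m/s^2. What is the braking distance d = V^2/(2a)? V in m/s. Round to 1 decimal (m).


Convert speed: V = 167 / 3.6 = 46.3889 m/s
V^2 = 2151.929
d = 2151.929 / (2 * 1.1)
d = 2151.929 / 2.2
d = 978.1 m

978.1


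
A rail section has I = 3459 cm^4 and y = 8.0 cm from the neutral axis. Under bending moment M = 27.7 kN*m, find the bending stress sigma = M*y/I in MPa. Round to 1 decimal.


Convert units:
M = 27.7 kN*m = 27700000 N*mm
y = 8.0 cm = 80 mm
I = 3459 cm^4 = 34590000 mm^4
sigma = 27700000 * 80 / 34590000
sigma = 64.1 MPa

64.1


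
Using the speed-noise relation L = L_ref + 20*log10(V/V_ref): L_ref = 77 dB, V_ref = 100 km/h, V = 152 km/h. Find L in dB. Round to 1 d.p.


V/V_ref = 152 / 100 = 1.52
log10(1.52) = 0.181844
20 * 0.181844 = 3.6369
L = 77 + 3.6369 = 80.6 dB

80.6


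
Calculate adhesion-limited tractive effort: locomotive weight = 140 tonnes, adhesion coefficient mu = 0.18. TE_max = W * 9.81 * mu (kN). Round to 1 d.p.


TE_max = W * g * mu
TE_max = 140 * 9.81 * 0.18
TE_max = 1373.4 * 0.18
TE_max = 247.2 kN

247.2


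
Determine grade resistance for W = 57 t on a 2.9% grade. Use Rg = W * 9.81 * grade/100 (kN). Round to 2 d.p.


Rg = W * 9.81 * grade / 100
Rg = 57 * 9.81 * 2.9 / 100
Rg = 559.17 * 0.029
Rg = 16.22 kN

16.22


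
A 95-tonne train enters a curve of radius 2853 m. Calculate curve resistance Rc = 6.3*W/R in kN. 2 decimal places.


Rc = 6.3 * W / R
Rc = 6.3 * 95 / 2853
Rc = 598.5 / 2853
Rc = 0.21 kN

0.21


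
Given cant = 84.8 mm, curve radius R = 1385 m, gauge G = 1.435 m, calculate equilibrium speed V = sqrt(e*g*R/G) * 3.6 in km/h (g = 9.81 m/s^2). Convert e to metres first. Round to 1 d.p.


Convert cant: e = 84.8 mm = 0.0848 m
V_ms = sqrt(0.0848 * 9.81 * 1385 / 1.435)
V_ms = sqrt(802.902355) = 28.3355 m/s
V = 28.3355 * 3.6 = 102.0 km/h

102.0


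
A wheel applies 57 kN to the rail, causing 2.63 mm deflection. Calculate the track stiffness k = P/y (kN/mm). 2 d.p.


Track stiffness k = P / y
k = 57 / 2.63
k = 21.67 kN/mm

21.67


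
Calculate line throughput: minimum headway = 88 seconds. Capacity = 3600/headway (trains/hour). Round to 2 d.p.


Capacity = 3600 / headway
Capacity = 3600 / 88
Capacity = 40.91 trains/hour

40.91


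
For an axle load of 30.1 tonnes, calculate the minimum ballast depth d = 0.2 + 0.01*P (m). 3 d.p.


d = 0.2 + 0.01 * 30.1
d = 0.2 + 0.301
d = 0.501 m

0.501


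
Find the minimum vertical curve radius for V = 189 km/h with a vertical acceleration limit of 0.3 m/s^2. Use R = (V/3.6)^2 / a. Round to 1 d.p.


Convert speed: V = 189 / 3.6 = 52.5 m/s
V^2 = 2756.25 m^2/s^2
R_v = 2756.25 / 0.3
R_v = 9187.5 m

9187.5


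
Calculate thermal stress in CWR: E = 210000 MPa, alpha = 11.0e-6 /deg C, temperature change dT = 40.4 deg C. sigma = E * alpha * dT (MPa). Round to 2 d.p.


sigma = E * alpha * dT
sigma = 210000 * 11.0e-6 * 40.4
sigma = 2.31 * 40.4
sigma = 93.32 MPa

93.32


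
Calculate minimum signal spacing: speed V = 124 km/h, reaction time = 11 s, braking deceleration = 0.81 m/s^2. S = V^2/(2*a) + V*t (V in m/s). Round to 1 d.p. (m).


V = 124 / 3.6 = 34.4444 m/s
Braking distance = 34.4444^2 / (2*0.81) = 732.3579 m
Sighting distance = 34.4444 * 11 = 378.8889 m
S = 732.3579 + 378.8889 = 1111.2 m

1111.2


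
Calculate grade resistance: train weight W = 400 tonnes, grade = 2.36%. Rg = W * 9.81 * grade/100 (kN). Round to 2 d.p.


Rg = W * 9.81 * grade / 100
Rg = 400 * 9.81 * 2.36 / 100
Rg = 3924.0 * 0.0236
Rg = 92.61 kN

92.61


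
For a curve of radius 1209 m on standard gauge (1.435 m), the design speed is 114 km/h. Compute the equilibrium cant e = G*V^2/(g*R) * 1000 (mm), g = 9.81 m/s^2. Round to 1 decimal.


Convert speed: V = 114 / 3.6 = 31.6667 m/s
Apply formula: e = 1.435 * 31.6667^2 / (9.81 * 1209)
e = 1.435 * 1002.7778 / 11860.29
e = 0.121328 m = 121.3 mm

121.3


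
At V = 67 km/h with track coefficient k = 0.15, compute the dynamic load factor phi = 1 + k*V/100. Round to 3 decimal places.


phi = 1 + k * V / 100
phi = 1 + 0.15 * 67 / 100
phi = 1 + 0.1005
phi = 1.101

1.101


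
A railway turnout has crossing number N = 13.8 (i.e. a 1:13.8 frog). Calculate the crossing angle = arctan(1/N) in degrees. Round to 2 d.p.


1/N = 1/13.8 = 0.072464
angle = arctan(0.072464) = 0.072337 rad
angle = 0.072337 * 180/pi = 4.14 degrees

4.14


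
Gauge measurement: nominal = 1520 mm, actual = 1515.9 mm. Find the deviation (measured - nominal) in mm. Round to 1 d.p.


Deviation = measured - nominal
Deviation = 1515.9 - 1520
Deviation = -4.1 mm

-4.1


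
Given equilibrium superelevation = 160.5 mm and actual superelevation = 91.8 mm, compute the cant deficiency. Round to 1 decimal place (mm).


Cant deficiency = equilibrium cant - actual cant
CD = 160.5 - 91.8
CD = 68.7 mm

68.7


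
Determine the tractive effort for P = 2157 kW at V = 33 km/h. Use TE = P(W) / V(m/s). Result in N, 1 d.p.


Convert: P = 2157 kW = 2157000 W
V = 33 / 3.6 = 9.1667 m/s
TE = 2157000 / 9.1667
TE = 235309.1 N

235309.1


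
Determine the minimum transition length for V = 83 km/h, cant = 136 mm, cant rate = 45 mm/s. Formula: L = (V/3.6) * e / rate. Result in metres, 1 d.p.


Convert speed: V = 83 / 3.6 = 23.0556 m/s
L = 23.0556 * 136 / 45
L = 3135.5556 / 45
L = 69.7 m

69.7


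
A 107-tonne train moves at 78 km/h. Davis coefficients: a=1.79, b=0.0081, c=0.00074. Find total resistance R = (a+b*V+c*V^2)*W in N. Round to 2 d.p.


b*V = 0.0081 * 78 = 0.6318
c*V^2 = 0.00074 * 6084 = 4.50216
R_per_t = 1.79 + 0.6318 + 4.50216 = 6.92396 N/t
R_total = 6.92396 * 107 = 740.86 N

740.86


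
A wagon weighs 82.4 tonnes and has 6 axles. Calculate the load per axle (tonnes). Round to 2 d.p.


Load per axle = total weight / number of axles
Load = 82.4 / 6
Load = 13.73 tonnes

13.73


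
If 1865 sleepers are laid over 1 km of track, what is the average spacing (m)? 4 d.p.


Spacing = 1000 m / number of sleepers
Spacing = 1000 / 1865
Spacing = 0.5362 m

0.5362


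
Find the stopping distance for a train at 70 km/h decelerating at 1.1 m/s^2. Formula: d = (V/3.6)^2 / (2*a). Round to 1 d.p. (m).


Convert speed: V = 70 / 3.6 = 19.4444 m/s
V^2 = 378.0864
d = 378.0864 / (2 * 1.1)
d = 378.0864 / 2.2
d = 171.9 m

171.9


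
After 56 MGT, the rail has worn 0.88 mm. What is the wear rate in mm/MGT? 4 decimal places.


Wear rate = total wear / cumulative tonnage
Rate = 0.88 / 56
Rate = 0.0157 mm/MGT

0.0157


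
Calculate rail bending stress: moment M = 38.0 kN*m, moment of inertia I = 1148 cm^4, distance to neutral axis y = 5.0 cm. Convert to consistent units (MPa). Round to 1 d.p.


Convert units:
M = 38.0 kN*m = 38000000 N*mm
y = 5.0 cm = 50 mm
I = 1148 cm^4 = 11480000 mm^4
sigma = 38000000 * 50 / 11480000
sigma = 165.5 MPa

165.5


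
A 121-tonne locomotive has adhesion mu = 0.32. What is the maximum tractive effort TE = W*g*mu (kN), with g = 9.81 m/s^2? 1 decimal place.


TE_max = W * g * mu
TE_max = 121 * 9.81 * 0.32
TE_max = 1187.01 * 0.32
TE_max = 379.8 kN

379.8


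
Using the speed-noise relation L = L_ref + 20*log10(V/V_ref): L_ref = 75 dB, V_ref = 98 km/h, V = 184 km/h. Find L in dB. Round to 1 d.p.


V/V_ref = 184 / 98 = 1.877551
log10(1.877551) = 0.273592
20 * 0.273592 = 5.4718
L = 75 + 5.4718 = 80.5 dB

80.5


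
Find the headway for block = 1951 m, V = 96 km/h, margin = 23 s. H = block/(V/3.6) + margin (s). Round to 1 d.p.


V = 96 / 3.6 = 26.6667 m/s
Block traversal time = 1951 / 26.6667 = 73.1625 s
Headway = 73.1625 + 23
Headway = 96.2 s

96.2


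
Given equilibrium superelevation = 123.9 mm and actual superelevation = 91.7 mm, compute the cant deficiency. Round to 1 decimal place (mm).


Cant deficiency = equilibrium cant - actual cant
CD = 123.9 - 91.7
CD = 32.2 mm

32.2


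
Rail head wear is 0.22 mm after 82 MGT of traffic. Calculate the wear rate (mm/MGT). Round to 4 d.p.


Wear rate = total wear / cumulative tonnage
Rate = 0.22 / 82
Rate = 0.0027 mm/MGT

0.0027


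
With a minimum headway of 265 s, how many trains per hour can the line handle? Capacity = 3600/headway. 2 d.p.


Capacity = 3600 / headway
Capacity = 3600 / 265
Capacity = 13.58 trains/hour

13.58


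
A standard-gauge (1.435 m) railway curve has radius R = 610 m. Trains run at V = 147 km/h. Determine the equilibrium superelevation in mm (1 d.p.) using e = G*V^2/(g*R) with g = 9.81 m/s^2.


Convert speed: V = 147 / 3.6 = 40.8333 m/s
Apply formula: e = 1.435 * 40.8333^2 / (9.81 * 610)
e = 1.435 * 1667.3611 / 5984.1
e = 0.399837 m = 399.8 mm

399.8


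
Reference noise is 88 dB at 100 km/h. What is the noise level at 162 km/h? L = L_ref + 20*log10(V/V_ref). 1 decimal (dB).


V/V_ref = 162 / 100 = 1.62
log10(1.62) = 0.209515
20 * 0.209515 = 4.1903
L = 88 + 4.1903 = 92.2 dB

92.2


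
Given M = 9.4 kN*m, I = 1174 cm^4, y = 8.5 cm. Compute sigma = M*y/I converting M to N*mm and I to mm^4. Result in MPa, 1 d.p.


Convert units:
M = 9.4 kN*m = 9400000 N*mm
y = 8.5 cm = 85 mm
I = 1174 cm^4 = 11740000 mm^4
sigma = 9400000 * 85 / 11740000
sigma = 68.1 MPa

68.1


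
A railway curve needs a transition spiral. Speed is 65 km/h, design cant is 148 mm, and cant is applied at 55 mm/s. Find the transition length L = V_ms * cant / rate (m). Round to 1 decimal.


Convert speed: V = 65 / 3.6 = 18.0556 m/s
L = 18.0556 * 148 / 55
L = 2672.2222 / 55
L = 48.6 m

48.6


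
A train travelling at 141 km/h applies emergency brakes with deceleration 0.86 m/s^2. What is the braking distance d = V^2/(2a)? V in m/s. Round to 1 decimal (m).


Convert speed: V = 141 / 3.6 = 39.1667 m/s
V^2 = 1534.0278
d = 1534.0278 / (2 * 0.86)
d = 1534.0278 / 1.72
d = 891.9 m

891.9


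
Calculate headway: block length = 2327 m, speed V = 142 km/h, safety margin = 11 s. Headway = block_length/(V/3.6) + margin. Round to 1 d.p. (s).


V = 142 / 3.6 = 39.4444 m/s
Block traversal time = 2327 / 39.4444 = 58.9944 s
Headway = 58.9944 + 11
Headway = 70.0 s

70.0


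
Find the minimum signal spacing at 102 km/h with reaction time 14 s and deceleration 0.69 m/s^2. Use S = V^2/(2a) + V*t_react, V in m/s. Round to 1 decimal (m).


V = 102 / 3.6 = 28.3333 m/s
Braking distance = 28.3333^2 / (2*0.69) = 581.723 m
Sighting distance = 28.3333 * 14 = 396.6667 m
S = 581.723 + 396.6667 = 978.4 m

978.4


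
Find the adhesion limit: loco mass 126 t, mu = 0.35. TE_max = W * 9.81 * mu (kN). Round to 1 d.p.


TE_max = W * g * mu
TE_max = 126 * 9.81 * 0.35
TE_max = 1236.06 * 0.35
TE_max = 432.6 kN

432.6


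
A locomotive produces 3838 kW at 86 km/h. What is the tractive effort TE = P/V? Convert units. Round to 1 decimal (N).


Convert: P = 3838 kW = 3838000 W
V = 86 / 3.6 = 23.8889 m/s
TE = 3838000 / 23.8889
TE = 160660.5 N

160660.5


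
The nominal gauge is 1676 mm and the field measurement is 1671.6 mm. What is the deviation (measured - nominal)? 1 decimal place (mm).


Deviation = measured - nominal
Deviation = 1671.6 - 1676
Deviation = -4.4 mm

-4.4


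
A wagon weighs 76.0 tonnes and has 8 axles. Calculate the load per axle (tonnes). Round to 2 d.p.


Load per axle = total weight / number of axles
Load = 76.0 / 8
Load = 9.50 tonnes

9.50


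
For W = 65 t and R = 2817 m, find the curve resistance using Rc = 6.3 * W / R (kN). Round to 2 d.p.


Rc = 6.3 * W / R
Rc = 6.3 * 65 / 2817
Rc = 409.5 / 2817
Rc = 0.15 kN

0.15


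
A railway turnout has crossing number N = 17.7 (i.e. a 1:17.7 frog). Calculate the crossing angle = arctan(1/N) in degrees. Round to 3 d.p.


1/N = 1/17.7 = 0.056497
angle = arctan(0.056497) = 0.056437 rad
angle = 0.056437 * 180/pi = 3.234 degrees

3.234


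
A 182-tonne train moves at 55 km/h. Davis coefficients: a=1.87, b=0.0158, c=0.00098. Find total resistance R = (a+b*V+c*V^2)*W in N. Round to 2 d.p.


b*V = 0.0158 * 55 = 0.869
c*V^2 = 0.00098 * 3025 = 2.9645
R_per_t = 1.87 + 0.869 + 2.9645 = 5.7035 N/t
R_total = 5.7035 * 182 = 1038.04 N

1038.04


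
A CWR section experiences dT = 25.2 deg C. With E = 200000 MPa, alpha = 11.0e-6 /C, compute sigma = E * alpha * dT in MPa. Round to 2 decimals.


sigma = E * alpha * dT
sigma = 200000 * 11.0e-6 * 25.2
sigma = 2.2 * 25.2
sigma = 55.44 MPa

55.44


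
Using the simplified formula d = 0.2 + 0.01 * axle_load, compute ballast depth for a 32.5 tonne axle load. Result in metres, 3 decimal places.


d = 0.2 + 0.01 * 32.5
d = 0.2 + 0.325
d = 0.525 m

0.525


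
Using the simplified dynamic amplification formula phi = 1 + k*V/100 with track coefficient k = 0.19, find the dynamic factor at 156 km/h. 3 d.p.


phi = 1 + k * V / 100
phi = 1 + 0.19 * 156 / 100
phi = 1 + 0.2964
phi = 1.296

1.296


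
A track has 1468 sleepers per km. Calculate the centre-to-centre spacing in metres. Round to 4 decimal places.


Spacing = 1000 m / number of sleepers
Spacing = 1000 / 1468
Spacing = 0.6812 m

0.6812


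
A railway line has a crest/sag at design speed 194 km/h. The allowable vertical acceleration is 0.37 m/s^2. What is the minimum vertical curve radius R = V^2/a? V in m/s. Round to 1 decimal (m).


Convert speed: V = 194 / 3.6 = 53.8889 m/s
V^2 = 2904.0123 m^2/s^2
R_v = 2904.0123 / 0.37
R_v = 7848.7 m

7848.7


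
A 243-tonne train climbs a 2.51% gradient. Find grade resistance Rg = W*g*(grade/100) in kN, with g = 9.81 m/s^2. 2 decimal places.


Rg = W * 9.81 * grade / 100
Rg = 243 * 9.81 * 2.51 / 100
Rg = 2383.83 * 0.0251
Rg = 59.83 kN

59.83


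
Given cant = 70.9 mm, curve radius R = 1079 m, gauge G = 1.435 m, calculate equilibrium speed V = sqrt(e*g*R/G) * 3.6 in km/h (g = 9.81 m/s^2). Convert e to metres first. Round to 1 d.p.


Convert cant: e = 70.9 mm = 0.0709 m
V_ms = sqrt(0.0709 * 9.81 * 1079 / 1.435)
V_ms = sqrt(522.979645) = 22.8687 m/s
V = 22.8687 * 3.6 = 82.3 km/h

82.3


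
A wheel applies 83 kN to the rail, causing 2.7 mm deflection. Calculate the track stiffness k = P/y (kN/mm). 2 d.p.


Track stiffness k = P / y
k = 83 / 2.7
k = 30.74 kN/mm

30.74


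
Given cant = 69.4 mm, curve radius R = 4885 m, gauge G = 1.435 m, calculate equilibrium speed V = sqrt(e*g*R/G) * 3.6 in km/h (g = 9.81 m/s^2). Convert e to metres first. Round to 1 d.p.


Convert cant: e = 69.4 mm = 0.0694 m
V_ms = sqrt(0.0694 * 9.81 * 4885 / 1.435)
V_ms = sqrt(2317.614209) = 48.1416 m/s
V = 48.1416 * 3.6 = 173.3 km/h

173.3


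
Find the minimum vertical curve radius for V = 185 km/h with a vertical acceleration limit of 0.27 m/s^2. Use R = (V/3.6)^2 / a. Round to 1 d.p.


Convert speed: V = 185 / 3.6 = 51.3889 m/s
V^2 = 2640.8179 m^2/s^2
R_v = 2640.8179 / 0.27
R_v = 9780.8 m

9780.8


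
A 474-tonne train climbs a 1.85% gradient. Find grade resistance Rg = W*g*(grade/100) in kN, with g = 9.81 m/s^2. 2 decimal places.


Rg = W * 9.81 * grade / 100
Rg = 474 * 9.81 * 1.85 / 100
Rg = 4649.94 * 0.0185
Rg = 86.02 kN

86.02


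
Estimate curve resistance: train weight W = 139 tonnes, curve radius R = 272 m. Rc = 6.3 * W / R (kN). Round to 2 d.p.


Rc = 6.3 * W / R
Rc = 6.3 * 139 / 272
Rc = 875.7 / 272
Rc = 3.22 kN

3.22


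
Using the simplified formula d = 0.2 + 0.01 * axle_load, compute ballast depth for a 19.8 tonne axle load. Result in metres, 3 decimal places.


d = 0.2 + 0.01 * 19.8
d = 0.2 + 0.198
d = 0.398 m

0.398


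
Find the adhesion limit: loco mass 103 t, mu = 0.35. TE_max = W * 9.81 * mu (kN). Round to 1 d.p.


TE_max = W * g * mu
TE_max = 103 * 9.81 * 0.35
TE_max = 1010.43 * 0.35
TE_max = 353.7 kN

353.7


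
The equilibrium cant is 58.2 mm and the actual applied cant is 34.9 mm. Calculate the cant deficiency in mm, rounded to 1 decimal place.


Cant deficiency = equilibrium cant - actual cant
CD = 58.2 - 34.9
CD = 23.3 mm

23.3


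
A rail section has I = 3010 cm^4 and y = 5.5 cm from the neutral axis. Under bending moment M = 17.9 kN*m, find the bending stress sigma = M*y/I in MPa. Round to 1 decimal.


Convert units:
M = 17.9 kN*m = 17900000 N*mm
y = 5.5 cm = 55 mm
I = 3010 cm^4 = 30100000 mm^4
sigma = 17900000 * 55 / 30100000
sigma = 32.7 MPa

32.7


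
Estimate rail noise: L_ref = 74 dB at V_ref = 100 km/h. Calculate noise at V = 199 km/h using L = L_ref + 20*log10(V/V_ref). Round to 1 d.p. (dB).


V/V_ref = 199 / 100 = 1.99
log10(1.99) = 0.298853
20 * 0.298853 = 5.9771
L = 74 + 5.9771 = 80.0 dB

80.0


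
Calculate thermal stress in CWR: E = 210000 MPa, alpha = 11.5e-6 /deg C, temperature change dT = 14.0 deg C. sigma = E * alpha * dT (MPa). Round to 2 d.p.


sigma = E * alpha * dT
sigma = 210000 * 11.5e-6 * 14.0
sigma = 2.415 * 14.0
sigma = 33.81 MPa

33.81


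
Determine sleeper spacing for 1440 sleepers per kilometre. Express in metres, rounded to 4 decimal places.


Spacing = 1000 m / number of sleepers
Spacing = 1000 / 1440
Spacing = 0.6944 m

0.6944


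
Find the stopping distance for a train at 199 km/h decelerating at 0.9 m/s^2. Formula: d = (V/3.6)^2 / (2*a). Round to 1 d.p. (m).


Convert speed: V = 199 / 3.6 = 55.2778 m/s
V^2 = 3055.6327
d = 3055.6327 / (2 * 0.9)
d = 3055.6327 / 1.8
d = 1697.6 m

1697.6


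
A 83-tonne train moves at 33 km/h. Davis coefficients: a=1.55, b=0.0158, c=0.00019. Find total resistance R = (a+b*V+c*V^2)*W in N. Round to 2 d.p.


b*V = 0.0158 * 33 = 0.5214
c*V^2 = 0.00019 * 1089 = 0.20691
R_per_t = 1.55 + 0.5214 + 0.20691 = 2.27831 N/t
R_total = 2.27831 * 83 = 189.10 N

189.10


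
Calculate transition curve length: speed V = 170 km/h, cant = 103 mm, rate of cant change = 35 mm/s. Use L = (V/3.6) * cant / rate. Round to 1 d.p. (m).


Convert speed: V = 170 / 3.6 = 47.2222 m/s
L = 47.2222 * 103 / 35
L = 4863.8889 / 35
L = 139.0 m

139.0


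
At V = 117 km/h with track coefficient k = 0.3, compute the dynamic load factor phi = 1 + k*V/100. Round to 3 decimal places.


phi = 1 + k * V / 100
phi = 1 + 0.3 * 117 / 100
phi = 1 + 0.351
phi = 1.351

1.351


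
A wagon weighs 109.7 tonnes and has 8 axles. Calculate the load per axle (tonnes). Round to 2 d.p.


Load per axle = total weight / number of axles
Load = 109.7 / 8
Load = 13.71 tonnes

13.71


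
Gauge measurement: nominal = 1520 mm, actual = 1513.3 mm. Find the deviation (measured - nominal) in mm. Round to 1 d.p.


Deviation = measured - nominal
Deviation = 1513.3 - 1520
Deviation = -6.7 mm

-6.7


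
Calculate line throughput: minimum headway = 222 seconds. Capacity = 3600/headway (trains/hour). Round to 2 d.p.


Capacity = 3600 / headway
Capacity = 3600 / 222
Capacity = 16.22 trains/hour

16.22


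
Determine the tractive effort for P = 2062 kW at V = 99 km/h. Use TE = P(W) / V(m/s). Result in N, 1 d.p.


Convert: P = 2062 kW = 2062000 W
V = 99 / 3.6 = 27.5 m/s
TE = 2062000 / 27.5
TE = 74981.8 N

74981.8


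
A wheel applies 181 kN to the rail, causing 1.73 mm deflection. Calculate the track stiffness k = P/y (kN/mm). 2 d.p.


Track stiffness k = P / y
k = 181 / 1.73
k = 104.62 kN/mm

104.62


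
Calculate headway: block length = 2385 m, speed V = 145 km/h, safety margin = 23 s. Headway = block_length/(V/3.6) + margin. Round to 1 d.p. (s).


V = 145 / 3.6 = 40.2778 m/s
Block traversal time = 2385 / 40.2778 = 59.2138 s
Headway = 59.2138 + 23
Headway = 82.2 s

82.2


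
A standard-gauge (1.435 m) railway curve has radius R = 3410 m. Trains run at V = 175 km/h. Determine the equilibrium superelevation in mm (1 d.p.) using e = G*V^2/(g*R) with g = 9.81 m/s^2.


Convert speed: V = 175 / 3.6 = 48.6111 m/s
Apply formula: e = 1.435 * 48.6111^2 / (9.81 * 3410)
e = 1.435 * 2363.0401 / 33452.1
e = 0.101368 m = 101.4 mm

101.4


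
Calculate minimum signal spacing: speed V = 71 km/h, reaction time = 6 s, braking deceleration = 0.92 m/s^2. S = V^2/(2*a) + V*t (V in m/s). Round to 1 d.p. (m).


V = 71 / 3.6 = 19.7222 m/s
Braking distance = 19.7222^2 / (2*0.92) = 211.3946 m
Sighting distance = 19.7222 * 6 = 118.3333 m
S = 211.3946 + 118.3333 = 329.7 m

329.7


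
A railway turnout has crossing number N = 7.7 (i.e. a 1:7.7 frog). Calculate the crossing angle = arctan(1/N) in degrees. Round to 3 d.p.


1/N = 1/7.7 = 0.12987
angle = arctan(0.12987) = 0.129147 rad
angle = 0.129147 * 180/pi = 7.400 degrees

7.400


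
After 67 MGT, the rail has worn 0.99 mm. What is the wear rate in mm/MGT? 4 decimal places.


Wear rate = total wear / cumulative tonnage
Rate = 0.99 / 67
Rate = 0.0148 mm/MGT

0.0148


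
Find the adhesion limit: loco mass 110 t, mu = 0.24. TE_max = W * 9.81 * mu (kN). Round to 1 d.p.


TE_max = W * g * mu
TE_max = 110 * 9.81 * 0.24
TE_max = 1079.1 * 0.24
TE_max = 259.0 kN

259.0


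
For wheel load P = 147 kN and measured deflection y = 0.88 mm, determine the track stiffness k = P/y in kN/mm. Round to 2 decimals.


Track stiffness k = P / y
k = 147 / 0.88
k = 167.05 kN/mm

167.05


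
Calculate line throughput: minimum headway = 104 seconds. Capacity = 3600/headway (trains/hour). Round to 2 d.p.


Capacity = 3600 / headway
Capacity = 3600 / 104
Capacity = 34.62 trains/hour

34.62


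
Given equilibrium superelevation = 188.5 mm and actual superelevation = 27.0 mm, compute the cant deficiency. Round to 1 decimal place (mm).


Cant deficiency = equilibrium cant - actual cant
CD = 188.5 - 27.0
CD = 161.5 mm

161.5


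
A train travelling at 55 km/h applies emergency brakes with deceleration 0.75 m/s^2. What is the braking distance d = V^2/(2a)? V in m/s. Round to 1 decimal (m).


Convert speed: V = 55 / 3.6 = 15.2778 m/s
V^2 = 233.4105
d = 233.4105 / (2 * 0.75)
d = 233.4105 / 1.5
d = 155.6 m

155.6


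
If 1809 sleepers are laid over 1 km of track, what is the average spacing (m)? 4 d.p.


Spacing = 1000 m / number of sleepers
Spacing = 1000 / 1809
Spacing = 0.5528 m

0.5528


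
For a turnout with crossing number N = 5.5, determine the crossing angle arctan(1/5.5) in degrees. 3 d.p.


1/N = 1/5.5 = 0.181818
angle = arctan(0.181818) = 0.179853 rad
angle = 0.179853 * 180/pi = 10.305 degrees

10.305


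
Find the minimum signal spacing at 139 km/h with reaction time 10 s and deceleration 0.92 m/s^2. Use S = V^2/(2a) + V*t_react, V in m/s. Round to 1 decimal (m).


V = 139 / 3.6 = 38.6111 m/s
Braking distance = 38.6111^2 / (2*0.92) = 810.2271 m
Sighting distance = 38.6111 * 10 = 386.1111 m
S = 810.2271 + 386.1111 = 1196.3 m

1196.3


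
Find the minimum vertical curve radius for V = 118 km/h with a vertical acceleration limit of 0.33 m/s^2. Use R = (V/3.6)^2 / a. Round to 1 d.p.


Convert speed: V = 118 / 3.6 = 32.7778 m/s
V^2 = 1074.3827 m^2/s^2
R_v = 1074.3827 / 0.33
R_v = 3255.7 m

3255.7


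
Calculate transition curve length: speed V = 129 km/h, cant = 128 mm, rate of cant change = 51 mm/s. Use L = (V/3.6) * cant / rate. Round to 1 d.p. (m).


Convert speed: V = 129 / 3.6 = 35.8333 m/s
L = 35.8333 * 128 / 51
L = 4586.6667 / 51
L = 89.9 m

89.9


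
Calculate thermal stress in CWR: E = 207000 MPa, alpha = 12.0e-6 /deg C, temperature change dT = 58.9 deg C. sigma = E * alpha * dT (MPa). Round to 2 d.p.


sigma = E * alpha * dT
sigma = 207000 * 12.0e-6 * 58.9
sigma = 2.484 * 58.9
sigma = 146.31 MPa

146.31


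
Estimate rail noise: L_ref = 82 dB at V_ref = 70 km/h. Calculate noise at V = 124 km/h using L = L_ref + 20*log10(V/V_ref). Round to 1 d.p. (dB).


V/V_ref = 124 / 70 = 1.771429
log10(1.771429) = 0.248324
20 * 0.248324 = 4.9665
L = 82 + 4.9665 = 87.0 dB

87.0


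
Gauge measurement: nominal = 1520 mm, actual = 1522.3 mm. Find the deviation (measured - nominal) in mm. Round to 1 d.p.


Deviation = measured - nominal
Deviation = 1522.3 - 1520
Deviation = 2.3 mm

2.3


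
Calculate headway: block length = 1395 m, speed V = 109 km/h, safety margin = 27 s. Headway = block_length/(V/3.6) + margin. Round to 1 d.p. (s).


V = 109 / 3.6 = 30.2778 m/s
Block traversal time = 1395 / 30.2778 = 46.0734 s
Headway = 46.0734 + 27
Headway = 73.1 s

73.1


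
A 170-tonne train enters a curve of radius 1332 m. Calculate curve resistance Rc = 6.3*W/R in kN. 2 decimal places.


Rc = 6.3 * W / R
Rc = 6.3 * 170 / 1332
Rc = 1071.0 / 1332
Rc = 0.80 kN

0.80


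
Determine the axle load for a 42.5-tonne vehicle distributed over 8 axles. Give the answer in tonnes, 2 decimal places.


Load per axle = total weight / number of axles
Load = 42.5 / 8
Load = 5.31 tonnes

5.31


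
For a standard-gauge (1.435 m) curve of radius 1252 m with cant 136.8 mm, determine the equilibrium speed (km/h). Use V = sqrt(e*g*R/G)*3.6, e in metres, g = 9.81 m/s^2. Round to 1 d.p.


Convert cant: e = 136.8 mm = 0.1368 m
V_ms = sqrt(0.1368 * 9.81 * 1252 / 1.435)
V_ms = sqrt(1170.86691) = 34.2179 m/s
V = 34.2179 * 3.6 = 123.2 km/h

123.2


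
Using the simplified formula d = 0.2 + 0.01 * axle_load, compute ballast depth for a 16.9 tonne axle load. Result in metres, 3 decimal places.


d = 0.2 + 0.01 * 16.9
d = 0.2 + 0.169
d = 0.369 m

0.369


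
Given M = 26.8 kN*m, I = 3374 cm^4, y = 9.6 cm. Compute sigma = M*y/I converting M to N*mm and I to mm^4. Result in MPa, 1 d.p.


Convert units:
M = 26.8 kN*m = 26800000 N*mm
y = 9.6 cm = 96 mm
I = 3374 cm^4 = 33740000 mm^4
sigma = 26800000 * 96 / 33740000
sigma = 76.3 MPa

76.3


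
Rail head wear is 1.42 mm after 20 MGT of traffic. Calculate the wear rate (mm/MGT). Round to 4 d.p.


Wear rate = total wear / cumulative tonnage
Rate = 1.42 / 20
Rate = 0.0710 mm/MGT

0.0710


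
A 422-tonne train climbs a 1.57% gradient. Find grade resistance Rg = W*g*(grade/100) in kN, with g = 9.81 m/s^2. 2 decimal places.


Rg = W * 9.81 * grade / 100
Rg = 422 * 9.81 * 1.57 / 100
Rg = 4139.82 * 0.0157
Rg = 65.00 kN

65.00


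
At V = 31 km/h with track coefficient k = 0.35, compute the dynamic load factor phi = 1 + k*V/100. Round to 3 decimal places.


phi = 1 + k * V / 100
phi = 1 + 0.35 * 31 / 100
phi = 1 + 0.1085
phi = 1.109

1.109


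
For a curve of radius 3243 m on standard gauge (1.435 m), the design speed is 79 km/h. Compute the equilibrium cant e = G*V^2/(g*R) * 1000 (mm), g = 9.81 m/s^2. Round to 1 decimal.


Convert speed: V = 79 / 3.6 = 21.9444 m/s
Apply formula: e = 1.435 * 21.9444^2 / (9.81 * 3243)
e = 1.435 * 481.5586 / 31813.83
e = 0.021721 m = 21.7 mm

21.7


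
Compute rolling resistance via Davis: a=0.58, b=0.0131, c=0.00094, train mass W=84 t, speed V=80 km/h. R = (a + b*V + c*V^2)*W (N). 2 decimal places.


b*V = 0.0131 * 80 = 1.048
c*V^2 = 0.00094 * 6400 = 6.016
R_per_t = 0.58 + 1.048 + 6.016 = 7.644 N/t
R_total = 7.644 * 84 = 642.10 N

642.10


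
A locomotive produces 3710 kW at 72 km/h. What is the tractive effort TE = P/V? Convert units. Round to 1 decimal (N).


Convert: P = 3710 kW = 3710000 W
V = 72 / 3.6 = 20.0 m/s
TE = 3710000 / 20.0
TE = 185500.0 N

185500.0


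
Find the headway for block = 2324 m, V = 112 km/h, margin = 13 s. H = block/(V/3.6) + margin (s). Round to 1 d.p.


V = 112 / 3.6 = 31.1111 m/s
Block traversal time = 2324 / 31.1111 = 74.7 s
Headway = 74.7 + 13
Headway = 87.7 s

87.7
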